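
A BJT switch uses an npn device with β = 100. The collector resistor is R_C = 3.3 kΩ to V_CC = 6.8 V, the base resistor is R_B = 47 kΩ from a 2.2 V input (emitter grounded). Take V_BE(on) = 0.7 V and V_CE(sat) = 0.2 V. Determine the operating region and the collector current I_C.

saturation; I_C ≈ 2 mA

Assume active: I_B = (2.2 − 0.7)/47 = 0.0319 mA, giving I_C = β·I_B = 3.19 mA.
But then V_CE = 6.8 − 3.19×3.3 = -3.73 V < V_CE(sat) = 0.2 V — impossible in the active region.
So the transistor is saturated. With V_CE = 0.2 V, I_C = (V_CC − 0.2)/R_C = 6.6/3.3 = 2 mA.
Check: β·I_B = 3.19 mA > I_C = 2 mA, confirming saturation.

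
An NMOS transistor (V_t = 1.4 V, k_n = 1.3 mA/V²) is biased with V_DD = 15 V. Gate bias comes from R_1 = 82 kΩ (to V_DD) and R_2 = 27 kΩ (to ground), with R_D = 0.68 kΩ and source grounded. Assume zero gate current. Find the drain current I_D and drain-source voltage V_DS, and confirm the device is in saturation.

I_D ≈ 3.5 mA, V_DS ≈ 13 V

V_G = V_DD·R_2/(R_1+R_2) = 15×27/109 = 3.72 V. With the source grounded, V_GS = V_G = 3.72 V.
Assume saturation: I_D = (k_n/2)(V_GS − V_t)² = (1.3/2)×(3.72 − 1.4)² = 0.65×2.32² = 3.49 mA.
V_DS = V_DD − I_D·R_D = 15 − 3.49×0.68 = 12.6 V.
Saturation requires V_DS ≥ V_GS − V_t = 2.32 V; 12.6 ≥ 2.32 ✓.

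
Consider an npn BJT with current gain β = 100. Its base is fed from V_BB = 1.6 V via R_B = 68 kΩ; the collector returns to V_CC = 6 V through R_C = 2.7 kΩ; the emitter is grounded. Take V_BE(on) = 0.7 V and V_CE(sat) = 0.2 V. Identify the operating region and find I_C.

active; I_C ≈ 1.3 mA

Assume active. Base-emitter loop: I_B = (V_BB − V_BE)/R_B = (1.6 − 0.7)/68 = 0.0132 mA.
I_C = β·I_B = 100×0.0132 = 1.32 mA.
V_CE = V_CC − I_C·R_C = 6 − 1.32×2.7 = 2.43 V > V_CE(sat), so the active-region assumption holds.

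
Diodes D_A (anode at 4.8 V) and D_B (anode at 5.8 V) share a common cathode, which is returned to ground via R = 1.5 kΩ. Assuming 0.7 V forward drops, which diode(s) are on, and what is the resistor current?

Only D_B conducts; I_R ≈ 3.4 mA

Assume both conduct. Then node N would need to be at both 4.8−0.7 = 4.1 V and 5.8−0.7 = 5.1 V, which is impossible.
Assume only D_B conducts: V_N = 5.8 − 0.7 = 5.1 V, so I_R = 5.1/1.5 = 3.4 mA.
Check D_A: its anode-to-cathode voltage is 4.8 − 5.1 = -0.3 V < 0.7 V, so it is off. The assumption is consistent.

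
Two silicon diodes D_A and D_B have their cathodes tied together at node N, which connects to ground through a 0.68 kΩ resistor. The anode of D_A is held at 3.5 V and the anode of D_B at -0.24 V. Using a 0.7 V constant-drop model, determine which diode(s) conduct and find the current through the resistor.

Assume both conduct. Then node N would need to be at both 3.5−0.7 = 2.8 V and -0.24−0.7 = -0.94 V, which is impossible.
Assume only D_A conducts: V_N = 3.5 − 0.7 = 2.8 V, so I_R = 2.8/0.68 = 4.12 mA.
Check D_B: its anode-to-cathode voltage is -0.24 − 2.8 = -3.04 V < 0.7 V, so it is off. The assumption is consistent.

Only D_A conducts; I_R ≈ 4.1 mA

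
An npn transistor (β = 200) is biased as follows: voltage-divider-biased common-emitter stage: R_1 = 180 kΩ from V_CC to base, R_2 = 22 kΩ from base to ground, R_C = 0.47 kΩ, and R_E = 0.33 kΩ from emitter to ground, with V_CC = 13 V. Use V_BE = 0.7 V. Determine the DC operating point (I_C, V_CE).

Thevenize the base divider: V_Th = V_CC·R_2/(R_1+R_2) = 13×22/202 = 1.42 V, R_Th = R_1‖R_2 = 19.6 kΩ.
Base-emitter loop: V_Th = I_B·R_Th + V_BE + (β+1)I_B·R_E, so I_B = (1.42 − 0.7) / (19.6 + 201×0.33) = 0.00833 mA.
I_C = β·I_B = 200×0.00833 = 1.67 mA, and I_E = (β+1)I_B = 1.67 mA.
V_CE = V_CC − I_C·R_C − I_E·R_E = 13 − 1.67×0.47 − 1.67×0.33 = 11.7 V.
V_CE = 11.7 V > 0.2 V confirms active-region operation.

I_C ≈ 1.7 mA, V_CE ≈ 12 V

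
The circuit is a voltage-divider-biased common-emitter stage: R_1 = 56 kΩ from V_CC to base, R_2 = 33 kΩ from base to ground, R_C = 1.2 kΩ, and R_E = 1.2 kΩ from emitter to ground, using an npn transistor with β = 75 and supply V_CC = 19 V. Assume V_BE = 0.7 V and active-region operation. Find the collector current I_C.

Thevenize the base divider: V_Th = V_CC·R_2/(R_1+R_2) = 19×33/89 = 7.04 V, R_Th = R_1‖R_2 = 20.8 kΩ.
Base-emitter loop: V_Th = I_B·R_Th + V_BE + (β+1)I_B·R_E, so I_B = (7.04 − 0.7) / (20.8 + 76×1.2) = 0.0567 mA.
I_C = β·I_B = 75×0.0567 = 4.25 mA, and I_E = (β+1)I_B = 4.31 mA.
V_CE = V_CC − I_C·R_C − I_E·R_E = 19 − 4.25×1.2 − 4.31×1.2 = 8.73 V.
V_CE = 8.73 V > 0.2 V confirms active-region operation.

I_C ≈ 4.3 mA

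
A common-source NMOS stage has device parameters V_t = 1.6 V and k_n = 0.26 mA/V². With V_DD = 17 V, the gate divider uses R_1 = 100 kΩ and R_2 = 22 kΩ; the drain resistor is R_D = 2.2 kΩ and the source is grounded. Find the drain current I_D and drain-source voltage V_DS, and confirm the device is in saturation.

V_G = V_DD·R_2/(R_1+R_2) = 17×22/122 = 3.07 V. With the source grounded, V_GS = V_G = 3.07 V.
Assume saturation: I_D = (k_n/2)(V_GS − V_t)² = (0.26/2)×(3.07 − 1.6)² = 0.13×1.47² = 0.279 mA.
V_DS = V_DD − I_D·R_D = 17 − 0.279×2.2 = 16.4 V.
Saturation requires V_DS ≥ V_GS − V_t = 1.47 V; 16.4 ≥ 1.47 ✓.

I_D ≈ 0.28 mA, V_DS ≈ 16 V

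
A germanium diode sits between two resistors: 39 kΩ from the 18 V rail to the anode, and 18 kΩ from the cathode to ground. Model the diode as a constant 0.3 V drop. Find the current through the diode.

I ≈ 0.31 mA

The two resistors are in series with the diode, so KVL gives 18 = I·39 + 0.3 + I·18.
I = (18 − 0.3) / (39 + 18) kΩ = 17.7 / 57 = 0.311 mA.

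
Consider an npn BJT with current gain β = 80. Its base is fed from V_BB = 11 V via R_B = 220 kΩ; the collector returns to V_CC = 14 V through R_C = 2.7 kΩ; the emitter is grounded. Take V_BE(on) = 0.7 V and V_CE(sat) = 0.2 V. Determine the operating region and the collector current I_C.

Assume active. Base-emitter loop: I_B = (V_BB − V_BE)/R_B = (11 − 0.7)/220 = 0.0468 mA.
I_C = β·I_B = 80×0.0468 = 3.75 mA.
V_CE = V_CC − I_C·R_C = 14 − 3.75×2.7 = 3.89 V > V_CE(sat), so the active-region assumption holds.

active; I_C ≈ 3.7 mA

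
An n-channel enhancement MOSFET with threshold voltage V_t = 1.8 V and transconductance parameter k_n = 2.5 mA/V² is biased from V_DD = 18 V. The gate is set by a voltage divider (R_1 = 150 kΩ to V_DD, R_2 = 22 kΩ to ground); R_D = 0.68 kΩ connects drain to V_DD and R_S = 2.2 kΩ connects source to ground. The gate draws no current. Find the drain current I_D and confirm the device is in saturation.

V_G = V_DD·R_2/(R_1+R_2) = 18×22/172 = 2.3 V.
Assume saturation: I_D = (k_n/2)(V_GS − V_t)² with V_GS = V_G − I_D·R_S = 2.3 − 2.2·I_D.
Substituting gives 6.05·I_D² − 3.76·I_D + 0.315 = 0, with roots I_D = 0.0999 or 0.522 mA.
The root I_D = 0.522 mA gives V_GS = 1.15 V ≤ V_t, so take I_D = 0.0999 mA.
Then V_GS = 2.08 V and V_DS = V_DD − I_D(R_D+R_S) = 18 − 0.0999×2.88 = 17.7 V.
Saturation requires V_DS ≥ V_GS − V_t = 0.283 V; 17.7 ≥ 0.283 ✓.

I_D ≈ 0.1 mA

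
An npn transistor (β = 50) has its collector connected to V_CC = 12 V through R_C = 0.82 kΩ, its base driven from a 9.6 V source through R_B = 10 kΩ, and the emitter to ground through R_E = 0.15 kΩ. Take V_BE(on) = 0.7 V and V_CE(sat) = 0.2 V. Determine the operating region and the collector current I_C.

saturation; I_C ≈ 12 mA

Assume active: I_B = (9.6 − 0.7)/(10 + 51×0.15) = 0.504 mA, I_C = β·I_B = 25.2 mA.
Then V_CE = 12 − 25.2×0.82 − 25.7×0.15 = -12.5 V < 0.2 V — the active assumption fails.
Re-solve with V_CE = 0.2 V. KCL at the emitter: V_E/R_E = (V_BB−0.7−V_E)/R_B + (V_CC−0.2−V_E)/R_C, giving V_E = 1.91 V.
I_C = (V_CC − 0.2 − V_E)/R_C = (11.8 − 1.91)/0.82 = 12.1 mA.
Check: I_B = (8.9 − 1.91)/10 = 0.699 mA, and β·I_B = 34.9 mA > I_C, confirming saturation.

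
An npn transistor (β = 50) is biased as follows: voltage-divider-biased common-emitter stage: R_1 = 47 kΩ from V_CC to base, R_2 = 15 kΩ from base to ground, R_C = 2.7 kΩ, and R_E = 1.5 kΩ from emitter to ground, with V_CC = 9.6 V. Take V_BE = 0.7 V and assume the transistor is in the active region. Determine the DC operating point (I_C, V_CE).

Thevenize the base divider: V_Th = V_CC·R_2/(R_1+R_2) = 9.6×15/62 = 2.32 V, R_Th = R_1‖R_2 = 11.4 kΩ.
Base-emitter loop: V_Th = I_B·R_Th + V_BE + (β+1)I_B·R_E, so I_B = (2.32 − 0.7) / (11.4 + 51×1.5) = 0.0185 mA.
I_C = β·I_B = 50×0.0185 = 0.923 mA, and I_E = (β+1)I_B = 0.942 mA.
V_CE = V_CC − I_C·R_C − I_E·R_E = 9.6 − 0.923×2.7 − 0.942×1.5 = 5.69 V.
V_CE = 5.69 V > 0.2 V confirms active-region operation.

I_C ≈ 0.92 mA, V_CE ≈ 5.7 V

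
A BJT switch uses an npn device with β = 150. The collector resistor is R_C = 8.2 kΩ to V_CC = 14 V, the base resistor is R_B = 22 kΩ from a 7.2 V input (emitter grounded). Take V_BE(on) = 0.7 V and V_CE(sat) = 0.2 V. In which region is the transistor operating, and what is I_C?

saturation; I_C ≈ 1.7 mA

Assume active: I_B = (7.2 − 0.7)/22 = 0.295 mA, giving I_C = β·I_B = 44.3 mA.
But then V_CE = 14 − 44.3×8.2 = -349 V < V_CE(sat) = 0.2 V — impossible in the active region.
So the transistor is saturated. With V_CE = 0.2 V, I_C = (V_CC − 0.2)/R_C = 13.8/8.2 = 1.68 mA.
Check: β·I_B = 44.3 mA > I_C = 1.68 mA, confirming saturation.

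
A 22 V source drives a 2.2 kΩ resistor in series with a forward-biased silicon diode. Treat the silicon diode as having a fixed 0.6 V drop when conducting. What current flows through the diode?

I ≈ 9.7 mA

KVL around the loop: 22 = V_D + I·R = 0.6 + I × 2.2 kΩ.
So I = (22 − 0.6) / 2.2 kΩ = 21.4 / 2.2 = 9.73 mA.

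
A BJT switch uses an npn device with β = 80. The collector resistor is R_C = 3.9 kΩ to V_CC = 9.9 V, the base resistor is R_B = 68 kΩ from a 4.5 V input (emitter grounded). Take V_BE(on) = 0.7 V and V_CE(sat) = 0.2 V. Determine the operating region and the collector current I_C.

Assume active: I_B = (4.5 − 0.7)/68 = 0.0559 mA, giving I_C = β·I_B = 4.47 mA.
But then V_CE = 9.9 − 4.47×3.9 = -7.54 V < V_CE(sat) = 0.2 V — impossible in the active region.
So the transistor is saturated. With V_CE = 0.2 V, I_C = (V_CC − 0.2)/R_C = 9.7/3.9 = 2.49 mA.
Check: β·I_B = 4.47 mA > I_C = 2.49 mA, confirming saturation.

saturation; I_C ≈ 2.5 mA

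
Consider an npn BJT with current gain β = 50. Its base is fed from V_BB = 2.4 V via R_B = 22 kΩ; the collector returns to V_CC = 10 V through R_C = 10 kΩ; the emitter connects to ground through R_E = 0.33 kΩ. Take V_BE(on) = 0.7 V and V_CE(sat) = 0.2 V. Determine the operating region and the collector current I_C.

Assume active: I_B = (2.4 − 0.7)/(22 + 51×0.33) = 0.0438 mA, I_C = β·I_B = 2.19 mA.
Then V_CE = 10 − 2.19×10 − 2.23×0.33 = -12.6 V < 0.2 V — the active assumption fails.
Re-solve with V_CE = 0.2 V. KCL at the emitter: V_E/R_E = (V_BB−0.7−V_E)/R_B + (V_CC−0.2−V_E)/R_C, giving V_E = 0.333 V.
I_C = (V_CC − 0.2 − V_E)/R_C = (9.8 − 0.333)/10 = 0.947 mA.
Check: I_B = (1.7 − 0.333)/22 = 0.0621 mA, and β·I_B = 3.11 mA > I_C, confirming saturation.

saturation; I_C ≈ 0.95 mA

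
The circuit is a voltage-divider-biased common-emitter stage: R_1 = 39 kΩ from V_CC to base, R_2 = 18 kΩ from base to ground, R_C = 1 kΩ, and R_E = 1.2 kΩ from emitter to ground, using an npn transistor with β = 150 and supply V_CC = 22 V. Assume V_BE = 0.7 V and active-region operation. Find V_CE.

Thevenize the base divider: V_Th = V_CC·R_2/(R_1+R_2) = 22×18/57 = 6.95 V, R_Th = R_1‖R_2 = 12.3 kΩ.
Base-emitter loop: V_Th = I_B·R_Th + V_BE + (β+1)I_B·R_E, so I_B = (6.95 − 0.7) / (12.3 + 151×1.2) = 0.0323 mA.
I_C = β·I_B = 150×0.0323 = 4.84 mA, and I_E = (β+1)I_B = 4.87 mA.
V_CE = V_CC − I_C·R_C − I_E·R_E = 22 − 4.84×1 − 4.87×1.2 = 11.3 V.
V_CE = 11.3 V > 0.2 V confirms active-region operation.

V_CE ≈ 11 V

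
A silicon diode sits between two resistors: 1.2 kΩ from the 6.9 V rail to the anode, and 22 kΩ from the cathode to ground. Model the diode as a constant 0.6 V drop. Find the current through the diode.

The two resistors are in series with the diode, so KVL gives 6.9 = I·1.2 + 0.6 + I·22.
I = (6.9 − 0.6) / (1.2 + 22) kΩ = 6.3 / 23.2 = 0.272 mA.

I ≈ 0.27 mA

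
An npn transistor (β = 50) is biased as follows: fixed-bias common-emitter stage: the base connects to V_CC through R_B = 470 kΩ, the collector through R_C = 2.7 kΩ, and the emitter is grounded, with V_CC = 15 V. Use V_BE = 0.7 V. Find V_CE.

V_CE ≈ 11 V

Base loop: V_CC = I_B·R_B + V_BE, so I_B = (15 − 0.7)/470 kΩ = 0.0304 mA.
In the active region I_C = β·I_B = 50 × 0.0304 = 1.52 mA.
Collector loop: V_CE = V_CC − I_C·R_C = 15 − 1.52×2.7 = 10.9 V.
Since V_CE = 10.9 V > V_CE(sat) ≈ 0.2 V, the transistor is in the active region as assumed.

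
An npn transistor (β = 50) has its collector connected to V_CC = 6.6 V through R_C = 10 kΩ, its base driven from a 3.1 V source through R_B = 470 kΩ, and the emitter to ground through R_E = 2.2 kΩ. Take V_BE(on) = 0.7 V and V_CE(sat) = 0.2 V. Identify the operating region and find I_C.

active; I_C ≈ 0.21 mA

Assume active. Base-emitter loop: I_B = (V_BB − V_BE)/(R_B + (β+1)R_E) = (3.1 − 0.7)/(470 + 51×2.2) = 0.00412 mA.
I_C = β·I_B = 50×0.00412 = 0.206 mA.
V_CE = V_CC − I_C·R_C − I_E·R_E = 6.6 − 0.206×10 − 0.21×2.2 = 4.08 V > V_CE(sat), so the active-region assumption holds.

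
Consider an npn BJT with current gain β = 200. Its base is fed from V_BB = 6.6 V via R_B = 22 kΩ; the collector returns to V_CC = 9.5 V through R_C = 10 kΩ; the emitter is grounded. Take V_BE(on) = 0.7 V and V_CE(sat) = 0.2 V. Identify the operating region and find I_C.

Assume active: I_B = (6.6 − 0.7)/22 = 0.268 mA, giving I_C = β·I_B = 53.6 mA.
But then V_CE = 9.5 − 53.6×10 = -527 V < V_CE(sat) = 0.2 V — impossible in the active region.
So the transistor is saturated. With V_CE = 0.2 V, I_C = (V_CC − 0.2)/R_C = 9.3/10 = 0.93 mA.
Check: β·I_B = 53.6 mA > I_C = 0.93 mA, confirming saturation.

saturation; I_C ≈ 0.93 mA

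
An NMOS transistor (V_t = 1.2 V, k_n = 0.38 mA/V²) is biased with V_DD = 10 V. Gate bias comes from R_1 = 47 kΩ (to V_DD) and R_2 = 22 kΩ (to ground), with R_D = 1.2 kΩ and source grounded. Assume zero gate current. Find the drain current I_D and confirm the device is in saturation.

I_D ≈ 0.75 mA

V_G = V_DD·R_2/(R_1+R_2) = 10×22/69 = 3.19 V. With the source grounded, V_GS = V_G = 3.19 V.
Assume saturation: I_D = (k_n/2)(V_GS − V_t)² = (0.38/2)×(3.19 − 1.2)² = 0.19×1.99² = 0.751 mA.
V_DS = V_DD − I_D·R_D = 10 − 0.751×1.2 = 9.1 V.
Saturation requires V_DS ≥ V_GS − V_t = 1.99 V; 9.1 ≥ 1.99 ✓.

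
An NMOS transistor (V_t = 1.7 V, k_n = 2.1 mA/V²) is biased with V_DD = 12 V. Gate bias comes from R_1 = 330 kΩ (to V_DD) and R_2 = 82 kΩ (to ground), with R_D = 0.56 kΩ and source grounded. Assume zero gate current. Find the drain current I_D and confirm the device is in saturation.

I_D ≈ 0.5 mA

V_G = V_DD·R_2/(R_1+R_2) = 12×82/412 = 2.39 V. With the source grounded, V_GS = V_G = 2.39 V.
Assume saturation: I_D = (k_n/2)(V_GS − V_t)² = (2.1/2)×(2.39 − 1.7)² = 1.05×0.688² = 0.498 mA.
V_DS = V_DD − I_D·R_D = 12 − 0.498×0.56 = 11.7 V.
Saturation requires V_DS ≥ V_GS − V_t = 0.688 V; 11.7 ≥ 0.688 ✓.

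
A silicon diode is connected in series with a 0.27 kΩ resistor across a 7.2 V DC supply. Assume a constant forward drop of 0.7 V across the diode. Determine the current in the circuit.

KVL around the loop: 7.2 = V_D + I·R = 0.7 + I × 0.27 kΩ.
So I = (7.2 − 0.7) / 0.27 kΩ = 6.5 / 0.27 = 24.1 mA.

I ≈ 24 mA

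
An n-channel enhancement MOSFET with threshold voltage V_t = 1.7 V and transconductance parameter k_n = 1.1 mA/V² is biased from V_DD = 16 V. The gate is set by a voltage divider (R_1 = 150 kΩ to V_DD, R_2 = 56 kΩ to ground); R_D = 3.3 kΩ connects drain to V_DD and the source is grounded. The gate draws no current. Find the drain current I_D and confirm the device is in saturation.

V_G = V_DD·R_2/(R_1+R_2) = 16×56/206 = 4.35 V. With the source grounded, V_GS = V_G = 4.35 V.
Assume saturation: I_D = (k_n/2)(V_GS − V_t)² = (1.1/2)×(4.35 − 1.7)² = 0.55×2.65² = 3.86 mA.
V_DS = V_DD − I_D·R_D = 16 − 3.86×3.3 = 3.26 V.
Saturation requires V_DS ≥ V_GS − V_t = 2.65 V; 3.26 ≥ 2.65 ✓.

I_D ≈ 3.9 mA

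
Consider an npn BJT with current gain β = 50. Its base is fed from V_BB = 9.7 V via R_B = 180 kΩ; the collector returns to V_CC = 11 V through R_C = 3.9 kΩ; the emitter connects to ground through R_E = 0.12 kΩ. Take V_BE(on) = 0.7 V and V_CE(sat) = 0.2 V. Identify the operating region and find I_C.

active; I_C ≈ 2.4 mA

Assume active. Base-emitter loop: I_B = (V_BB − V_BE)/(R_B + (β+1)R_E) = (9.7 − 0.7)/(180 + 51×0.12) = 0.0484 mA.
I_C = β·I_B = 50×0.0484 = 2.42 mA.
V_CE = V_CC − I_C·R_C − I_E·R_E = 11 − 2.42×3.9 − 2.47×0.12 = 1.27 V > V_CE(sat), so the active-region assumption holds.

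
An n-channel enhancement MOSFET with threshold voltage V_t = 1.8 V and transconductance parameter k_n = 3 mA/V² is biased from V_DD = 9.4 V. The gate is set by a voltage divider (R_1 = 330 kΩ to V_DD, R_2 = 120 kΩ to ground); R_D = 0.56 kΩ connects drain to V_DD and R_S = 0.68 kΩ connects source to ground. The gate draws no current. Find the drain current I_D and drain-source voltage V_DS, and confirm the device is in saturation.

V_G = V_DD·R_2/(R_1+R_2) = 9.4×120/450 = 2.51 V.
Assume saturation: I_D = (k_n/2)(V_GS − V_t)² with V_GS = V_G − I_D·R_S = 2.51 − 0.68·I_D.
Substituting gives 0.694·I_D² − 2.44·I_D + 0.749 = 0, with roots I_D = 0.34 or 3.18 mA.
The root I_D = 3.18 mA gives V_GS = 0.344 V ≤ V_t, so take I_D = 0.34 mA.
Then V_GS = 2.28 V and V_DS = V_DD − I_D(R_D+R_S) = 9.4 − 0.34×1.24 = 8.98 V.
Saturation requires V_DS ≥ V_GS − V_t = 0.476 V; 8.98 ≥ 0.476 ✓.

I_D ≈ 0.34 mA, V_DS ≈ 9 V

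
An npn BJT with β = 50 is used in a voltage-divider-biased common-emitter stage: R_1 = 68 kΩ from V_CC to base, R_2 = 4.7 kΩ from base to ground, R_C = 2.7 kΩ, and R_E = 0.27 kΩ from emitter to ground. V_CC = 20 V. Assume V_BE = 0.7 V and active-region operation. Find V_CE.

Thevenize the base divider: V_Th = V_CC·R_2/(R_1+R_2) = 20×4.7/72.7 = 1.29 V, R_Th = R_1‖R_2 = 4.4 kΩ.
Base-emitter loop: V_Th = I_B·R_Th + V_BE + (β+1)I_B·R_E, so I_B = (1.29 − 0.7) / (4.4 + 51×0.27) = 0.0326 mA.
I_C = β·I_B = 50×0.0326 = 1.63 mA, and I_E = (β+1)I_B = 1.66 mA.
V_CE = V_CC − I_C·R_C − I_E·R_E = 20 − 1.63×2.7 − 1.66×0.27 = 15.1 V.
V_CE = 15.1 V > 0.2 V confirms active-region operation.

V_CE ≈ 15 V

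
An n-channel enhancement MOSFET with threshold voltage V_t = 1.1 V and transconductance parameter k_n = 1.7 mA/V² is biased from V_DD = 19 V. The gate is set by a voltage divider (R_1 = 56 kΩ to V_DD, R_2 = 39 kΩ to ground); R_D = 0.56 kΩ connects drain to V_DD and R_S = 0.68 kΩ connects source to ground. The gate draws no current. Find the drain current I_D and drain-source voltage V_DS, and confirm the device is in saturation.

V_G = V_DD·R_2/(R_1+R_2) = 19×39/95 = 7.8 V.
Assume saturation: I_D = (k_n/2)(V_GS − V_t)² with V_GS = V_G − I_D·R_S = 7.8 − 0.68·I_D.
Substituting gives 0.393·I_D² − 8.75·I_D + 38.2 = 0, with roots I_D = 5.96 or 16.3 mA.
The root I_D = 16.3 mA gives V_GS = -3.28 V ≤ V_t, so take I_D = 5.96 mA.
Then V_GS = 3.75 V and V_DS = V_DD − I_D(R_D+R_S) = 19 − 5.96×1.24 = 11.6 V.
Saturation requires V_DS ≥ V_GS − V_t = 2.65 V; 11.6 ≥ 2.65 ✓.

I_D ≈ 6 mA, V_DS ≈ 12 V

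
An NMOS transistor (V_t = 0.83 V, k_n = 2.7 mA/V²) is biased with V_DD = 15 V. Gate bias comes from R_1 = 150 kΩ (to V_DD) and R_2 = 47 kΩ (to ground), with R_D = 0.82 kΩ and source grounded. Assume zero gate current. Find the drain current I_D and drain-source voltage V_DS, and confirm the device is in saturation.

I_D ≈ 10 mA, V_DS ≈ 6.6 V

V_G = V_DD·R_2/(R_1+R_2) = 15×47/197 = 3.58 V. With the source grounded, V_GS = V_G = 3.58 V.
Assume saturation: I_D = (k_n/2)(V_GS − V_t)² = (2.7/2)×(3.58 − 0.83)² = 1.35×2.75² = 10.2 mA.
V_DS = V_DD − I_D·R_D = 15 − 10.2×0.82 = 6.64 V.
Saturation requires V_DS ≥ V_GS − V_t = 2.75 V; 6.64 ≥ 2.75 ✓.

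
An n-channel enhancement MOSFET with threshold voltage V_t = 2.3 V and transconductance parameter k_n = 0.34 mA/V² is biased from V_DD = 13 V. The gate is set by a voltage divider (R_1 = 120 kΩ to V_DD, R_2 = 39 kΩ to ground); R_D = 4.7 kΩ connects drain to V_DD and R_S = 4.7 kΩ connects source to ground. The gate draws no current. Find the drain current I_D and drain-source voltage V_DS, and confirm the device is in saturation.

I_D ≈ 0.061 mA, V_DS ≈ 12 V

V_G = V_DD·R_2/(R_1+R_2) = 13×39/159 = 3.19 V.
Assume saturation: I_D = (k_n/2)(V_GS − V_t)² with V_GS = V_G − I_D·R_S = 3.19 − 4.7·I_D.
Substituting gives 3.76·I_D² − 2.42·I_D + 0.134 = 0, with roots I_D = 0.0613 or 0.583 mA.
The root I_D = 0.583 mA gives V_GS = 0.448 V ≤ V_t, so take I_D = 0.0613 mA.
Then V_GS = 2.9 V and V_DS = V_DD − I_D(R_D+R_S) = 13 − 0.0613×9.4 = 12.4 V.
Saturation requires V_DS ≥ V_GS − V_t = 0.601 V; 12.4 ≥ 0.601 ✓.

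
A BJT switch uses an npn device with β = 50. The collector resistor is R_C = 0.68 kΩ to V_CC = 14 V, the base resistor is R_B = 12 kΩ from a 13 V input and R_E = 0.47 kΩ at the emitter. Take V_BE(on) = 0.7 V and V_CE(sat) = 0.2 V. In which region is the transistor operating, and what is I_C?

Assume active: I_B = (13 − 0.7)/(12 + 51×0.47) = 0.342 mA, I_C = β·I_B = 17.1 mA.
Then V_CE = 14 − 17.1×0.68 − 17.4×0.47 = -5.82 V < 0.2 V — the active assumption fails.
Re-solve with V_CE = 0.2 V. KCL at the emitter: V_E/R_E = (V_BB−0.7−V_E)/R_B + (V_CC−0.2−V_E)/R_C, giving V_E = 5.79 V.
I_C = (V_CC − 0.2 − V_E)/R_C = (13.8 − 5.79)/0.68 = 11.8 mA.
Check: I_B = (12.3 − 5.79)/12 = 0.542 mA, and β·I_B = 27.1 mA > I_C, confirming saturation.

saturation; I_C ≈ 12 mA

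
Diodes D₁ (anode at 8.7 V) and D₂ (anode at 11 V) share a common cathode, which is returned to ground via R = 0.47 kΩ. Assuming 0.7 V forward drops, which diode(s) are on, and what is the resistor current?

Only D₂ conducts; I_R ≈ 22 mA

Assume both conduct. Then node N would need to be at both 8.7−0.7 = 8 V and 11−0.7 = 10.3 V, which is impossible.
Assume only D₂ conducts: V_N = 11 − 0.7 = 10.3 V, so I_R = 10.3/0.47 = 21.9 mA.
Check D₁: its anode-to-cathode voltage is 8.7 − 10.3 = -1.6 V < 0.7 V, so it is off. The assumption is consistent.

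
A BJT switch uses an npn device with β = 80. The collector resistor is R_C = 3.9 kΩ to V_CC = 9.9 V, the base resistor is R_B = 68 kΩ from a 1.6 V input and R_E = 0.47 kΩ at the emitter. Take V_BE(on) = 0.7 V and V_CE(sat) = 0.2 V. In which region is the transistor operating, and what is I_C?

active; I_C ≈ 0.68 mA

Assume active. Base-emitter loop: I_B = (V_BB − V_BE)/(R_B + (β+1)R_E) = (1.6 − 0.7)/(68 + 81×0.47) = 0.00848 mA.
I_C = β·I_B = 80×0.00848 = 0.679 mA.
V_CE = V_CC − I_C·R_C − I_E·R_E = 9.9 − 0.679×3.9 − 0.687×0.47 = 6.93 V > V_CE(sat), so the active-region assumption holds.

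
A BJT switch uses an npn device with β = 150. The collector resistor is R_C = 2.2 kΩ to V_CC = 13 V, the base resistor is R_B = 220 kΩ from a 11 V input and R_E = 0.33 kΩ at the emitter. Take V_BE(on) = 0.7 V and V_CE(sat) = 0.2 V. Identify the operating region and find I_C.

saturation; I_C ≈ 5.1 mA

Assume active: I_B = (11 − 0.7)/(220 + 151×0.33) = 0.0382 mA, I_C = β·I_B = 5.73 mA.
Then V_CE = 13 − 5.73×2.2 − 5.76×0.33 = -1.5 V < 0.2 V — the active assumption fails.
Re-solve with V_CE = 0.2 V. KCL at the emitter: V_E/R_E = (V_BB−0.7−V_E)/R_B + (V_CC−0.2−V_E)/R_C, giving V_E = 1.68 V.
I_C = (V_CC − 0.2 − V_E)/R_C = (12.8 − 1.68)/2.2 = 5.05 mA.
Check: I_B = (10.3 − 1.68)/220 = 0.0392 mA, and β·I_B = 5.88 mA > I_C, confirming saturation.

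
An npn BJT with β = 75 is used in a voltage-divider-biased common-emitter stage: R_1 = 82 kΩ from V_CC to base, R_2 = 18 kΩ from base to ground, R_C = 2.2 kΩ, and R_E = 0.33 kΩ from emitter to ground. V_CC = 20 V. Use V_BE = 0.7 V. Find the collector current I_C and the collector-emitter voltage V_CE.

Thevenize the base divider: V_Th = V_CC·R_2/(R_1+R_2) = 20×18/100 = 3.6 V, R_Th = R_1‖R_2 = 14.8 kΩ.
Base-emitter loop: V_Th = I_B·R_Th + V_BE + (β+1)I_B·R_E, so I_B = (3.6 − 0.7) / (14.8 + 76×0.33) = 0.0728 mA.
I_C = β·I_B = 75×0.0728 = 5.46 mA, and I_E = (β+1)I_B = 5.53 mA.
V_CE = V_CC − I_C·R_C − I_E·R_E = 20 − 5.46×2.2 − 5.53×0.33 = 6.16 V.
V_CE = 6.16 V > 0.2 V confirms active-region operation.

I_C ≈ 5.5 mA, V_CE ≈ 6.2 V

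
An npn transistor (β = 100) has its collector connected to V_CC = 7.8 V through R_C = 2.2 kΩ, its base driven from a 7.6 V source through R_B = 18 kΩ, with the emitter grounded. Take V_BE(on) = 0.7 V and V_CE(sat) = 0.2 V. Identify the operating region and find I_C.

Assume active: I_B = (7.6 − 0.7)/18 = 0.383 mA, giving I_C = β·I_B = 38.3 mA.
But then V_CE = 7.8 − 38.3×2.2 = -76.5 V < V_CE(sat) = 0.2 V — impossible in the active region.
So the transistor is saturated. With V_CE = 0.2 V, I_C = (V_CC − 0.2)/R_C = 7.6/2.2 = 3.45 mA.
Check: β·I_B = 38.3 mA > I_C = 3.45 mA, confirming saturation.

saturation; I_C ≈ 3.5 mA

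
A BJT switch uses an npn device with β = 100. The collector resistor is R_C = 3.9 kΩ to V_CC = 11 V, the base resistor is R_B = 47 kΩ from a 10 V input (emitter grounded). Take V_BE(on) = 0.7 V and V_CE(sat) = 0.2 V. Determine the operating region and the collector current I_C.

saturation; I_C ≈ 2.8 mA

Assume active: I_B = (10 − 0.7)/47 = 0.198 mA, giving I_C = β·I_B = 19.8 mA.
But then V_CE = 11 − 19.8×3.9 = -66.2 V < V_CE(sat) = 0.2 V — impossible in the active region.
So the transistor is saturated. With V_CE = 0.2 V, I_C = (V_CC − 0.2)/R_C = 10.8/3.9 = 2.77 mA.
Check: β·I_B = 19.8 mA > I_C = 2.77 mA, confirming saturation.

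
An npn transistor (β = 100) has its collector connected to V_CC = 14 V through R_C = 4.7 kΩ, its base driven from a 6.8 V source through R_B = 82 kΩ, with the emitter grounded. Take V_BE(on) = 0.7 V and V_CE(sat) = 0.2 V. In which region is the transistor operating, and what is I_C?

saturation; I_C ≈ 2.9 mA

Assume active: I_B = (6.8 − 0.7)/82 = 0.0744 mA, giving I_C = β·I_B = 7.44 mA.
But then V_CE = 14 − 7.44×4.7 = -21 V < V_CE(sat) = 0.2 V — impossible in the active region.
So the transistor is saturated. With V_CE = 0.2 V, I_C = (V_CC − 0.2)/R_C = 13.8/4.7 = 2.94 mA.
Check: β·I_B = 7.44 mA > I_C = 2.94 mA, confirming saturation.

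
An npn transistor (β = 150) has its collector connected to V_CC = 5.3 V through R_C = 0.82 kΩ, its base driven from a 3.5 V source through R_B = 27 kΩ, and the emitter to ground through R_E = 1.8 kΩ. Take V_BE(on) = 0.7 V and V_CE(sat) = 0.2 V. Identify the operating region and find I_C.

Assume active. Base-emitter loop: I_B = (V_BB − V_BE)/(R_B + (β+1)R_E) = (3.5 − 0.7)/(27 + 151×1.8) = 0.00937 mA.
I_C = β·I_B = 150×0.00937 = 1.41 mA.
V_CE = V_CC − I_C·R_C − I_E·R_E = 5.3 − 1.41×0.82 − 1.41×1.8 = 1.6 V > V_CE(sat), so the active-region assumption holds.

active; I_C ≈ 1.4 mA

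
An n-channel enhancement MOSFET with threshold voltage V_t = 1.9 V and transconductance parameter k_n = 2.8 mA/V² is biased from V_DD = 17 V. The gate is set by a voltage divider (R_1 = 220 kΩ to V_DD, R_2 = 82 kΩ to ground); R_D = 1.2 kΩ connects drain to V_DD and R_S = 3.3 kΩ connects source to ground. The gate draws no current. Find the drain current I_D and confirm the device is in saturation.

I_D ≈ 0.62 mA

V_G = V_DD·R_2/(R_1+R_2) = 17×82/302 = 4.62 V.
Assume saturation: I_D = (k_n/2)(V_GS − V_t)² with V_GS = V_G − I_D·R_S = 4.62 − 3.3·I_D.
Substituting gives 15.2·I_D² − 26.1·I_D + 10.3 = 0, with roots I_D = 0.621 or 1.09 mA.
The root I_D = 1.09 mA gives V_GS = 1.02 V ≤ V_t, so take I_D = 0.621 mA.
Then V_GS = 2.57 V and V_DS = V_DD − I_D(R_D+R_S) = 17 − 0.621×4.5 = 14.2 V.
Saturation requires V_DS ≥ V_GS − V_t = 0.666 V; 14.2 ≥ 0.666 ✓.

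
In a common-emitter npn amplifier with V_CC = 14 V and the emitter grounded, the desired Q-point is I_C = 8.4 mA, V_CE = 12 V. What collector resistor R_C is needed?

R_C ≈ 0.24 kΩ

Collector loop: V_CC = I_C·R_C + V_CE.
R_C = (V_CC − V_CE)/I_C = (14 − 12)/8.4 = 0.238 kΩ.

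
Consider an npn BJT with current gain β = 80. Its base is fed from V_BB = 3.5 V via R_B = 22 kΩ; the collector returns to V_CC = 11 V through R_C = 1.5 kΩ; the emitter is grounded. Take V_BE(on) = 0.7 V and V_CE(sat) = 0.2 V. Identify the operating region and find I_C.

Assume active: I_B = (3.5 − 0.7)/22 = 0.127 mA, giving I_C = β·I_B = 10.2 mA.
But then V_CE = 11 − 10.2×1.5 = -4.27 V < V_CE(sat) = 0.2 V — impossible in the active region.
So the transistor is saturated. With V_CE = 0.2 V, I_C = (V_CC − 0.2)/R_C = 10.8/1.5 = 7.2 mA.
Check: β·I_B = 10.2 mA > I_C = 7.2 mA, confirming saturation.

saturation; I_C ≈ 7.2 mA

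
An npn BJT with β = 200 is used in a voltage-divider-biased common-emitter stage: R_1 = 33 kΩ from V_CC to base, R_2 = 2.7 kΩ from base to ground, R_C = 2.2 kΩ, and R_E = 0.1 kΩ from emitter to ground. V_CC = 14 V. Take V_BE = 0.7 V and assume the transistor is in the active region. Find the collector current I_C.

Thevenize the base divider: V_Th = V_CC·R_2/(R_1+R_2) = 14×2.7/35.7 = 1.06 V, R_Th = R_1‖R_2 = 2.5 kΩ.
Base-emitter loop: V_Th = I_B·R_Th + V_BE + (β+1)I_B·R_E, so I_B = (1.06 − 0.7) / (2.5 + 201×0.1) = 0.0159 mA.
I_C = β·I_B = 200×0.0159 = 3.18 mA, and I_E = (β+1)I_B = 3.19 mA.
V_CE = V_CC − I_C·R_C − I_E·R_E = 14 − 3.18×2.2 − 3.19×0.1 = 6.69 V.
V_CE = 6.69 V > 0.2 V confirms active-region operation.

I_C ≈ 3.2 mA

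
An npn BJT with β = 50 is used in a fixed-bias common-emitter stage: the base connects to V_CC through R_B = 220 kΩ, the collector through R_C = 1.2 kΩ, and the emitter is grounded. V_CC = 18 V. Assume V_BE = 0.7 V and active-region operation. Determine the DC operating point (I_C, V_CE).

I_C ≈ 3.9 mA, V_CE ≈ 13 V

Base loop: V_CC = I_B·R_B + V_BE, so I_B = (18 − 0.7)/220 kΩ = 0.0786 mA.
In the active region I_C = β·I_B = 50 × 0.0786 = 3.93 mA.
Collector loop: V_CE = V_CC − I_C·R_C = 18 − 3.93×1.2 = 13.3 V.
Since V_CE = 13.3 V > V_CE(sat) ≈ 0.2 V, the transistor is in the active region as assumed.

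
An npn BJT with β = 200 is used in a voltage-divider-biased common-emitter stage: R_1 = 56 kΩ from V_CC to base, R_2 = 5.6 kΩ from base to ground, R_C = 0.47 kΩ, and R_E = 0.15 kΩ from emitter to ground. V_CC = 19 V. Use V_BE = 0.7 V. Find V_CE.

Thevenize the base divider: V_Th = V_CC·R_2/(R_1+R_2) = 19×5.6/61.6 = 1.73 V, R_Th = R_1‖R_2 = 5.09 kΩ.
Base-emitter loop: V_Th = I_B·R_Th + V_BE + (β+1)I_B·R_E, so I_B = (1.73 − 0.7) / (5.09 + 201×0.15) = 0.0292 mA.
I_C = β·I_B = 200×0.0292 = 5.83 mA, and I_E = (β+1)I_B = 5.86 mA.
V_CE = V_CC − I_C·R_C − I_E·R_E = 19 − 5.83×0.47 − 5.86×0.15 = 15.4 V.
V_CE = 15.4 V > 0.2 V confirms active-region operation.

V_CE ≈ 15 V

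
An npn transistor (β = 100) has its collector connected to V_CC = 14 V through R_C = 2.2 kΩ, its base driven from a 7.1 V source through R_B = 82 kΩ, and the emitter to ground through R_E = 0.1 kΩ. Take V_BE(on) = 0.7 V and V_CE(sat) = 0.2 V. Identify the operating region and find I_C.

saturation; I_C ≈ 6 mA

Assume active: I_B = (7.1 − 0.7)/(82 + 101×0.1) = 0.0695 mA, I_C = β·I_B = 6.95 mA.
Then V_CE = 14 − 6.95×2.2 − 7.02×0.1 = -1.99 V < 0.2 V — the active assumption fails.
Re-solve with V_CE = 0.2 V. KCL at the emitter: V_E/R_E = (V_BB−0.7−V_E)/R_B + (V_CC−0.2−V_E)/R_C, giving V_E = 0.607 V.
I_C = (V_CC − 0.2 − V_E)/R_C = (13.8 − 0.607)/2.2 = 6 mA.
Check: I_B = (6.4 − 0.607)/82 = 0.0706 mA, and β·I_B = 7.06 mA > I_C, confirming saturation.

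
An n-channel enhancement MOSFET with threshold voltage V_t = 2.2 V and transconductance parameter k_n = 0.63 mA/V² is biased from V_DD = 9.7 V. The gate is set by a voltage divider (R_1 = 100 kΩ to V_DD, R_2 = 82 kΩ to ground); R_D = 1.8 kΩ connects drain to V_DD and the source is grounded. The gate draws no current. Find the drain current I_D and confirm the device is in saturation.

I_D ≈ 1.5 mA

V_G = V_DD·R_2/(R_1+R_2) = 9.7×82/182 = 4.37 V. With the source grounded, V_GS = V_G = 4.37 V.
Assume saturation: I_D = (k_n/2)(V_GS − V_t)² = (0.63/2)×(4.37 − 2.2)² = 0.315×2.17² = 1.48 mA.
V_DS = V_DD − I_D·R_D = 9.7 − 1.48×1.8 = 7.03 V.
Saturation requires V_DS ≥ V_GS − V_t = 2.17 V; 7.03 ≥ 2.17 ✓.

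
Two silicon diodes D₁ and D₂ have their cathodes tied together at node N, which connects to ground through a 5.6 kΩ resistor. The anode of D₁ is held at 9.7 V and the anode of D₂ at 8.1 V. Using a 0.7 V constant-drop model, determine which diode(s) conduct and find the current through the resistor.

Only D₁ conducts; I_R ≈ 1.6 mA

Assume both conduct. Then node N would need to be at both 9.7−0.7 = 9 V and 8.1−0.7 = 7.4 V, which is impossible.
Assume only D₁ conducts: V_N = 9.7 − 0.7 = 9 V, so I_R = 9/5.6 = 1.61 mA.
Check D₂: its anode-to-cathode voltage is 8.1 − 9 = -0.9 V < 0.7 V, so it is off. The assumption is consistent.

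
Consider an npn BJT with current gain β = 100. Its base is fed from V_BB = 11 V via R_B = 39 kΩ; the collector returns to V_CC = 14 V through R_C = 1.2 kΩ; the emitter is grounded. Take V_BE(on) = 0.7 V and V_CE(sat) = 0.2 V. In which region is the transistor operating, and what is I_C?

Assume active: I_B = (11 − 0.7)/39 = 0.264 mA, giving I_C = β·I_B = 26.4 mA.
But then V_CE = 14 − 26.4×1.2 = -17.7 V < V_CE(sat) = 0.2 V — impossible in the active region.
So the transistor is saturated. With V_CE = 0.2 V, I_C = (V_CC − 0.2)/R_C = 13.8/1.2 = 11.5 mA.
Check: β·I_B = 26.4 mA > I_C = 11.5 mA, confirming saturation.

saturation; I_C ≈ 12 mA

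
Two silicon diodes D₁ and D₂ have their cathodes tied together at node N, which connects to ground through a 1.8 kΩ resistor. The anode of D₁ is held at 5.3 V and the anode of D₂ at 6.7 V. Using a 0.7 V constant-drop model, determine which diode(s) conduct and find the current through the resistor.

Assume both conduct. Then node N would need to be at both 5.3−0.7 = 4.6 V and 6.7−0.7 = 6 V, which is impossible.
Assume only D₂ conducts: V_N = 6.7 − 0.7 = 6 V, so I_R = 6/1.8 = 3.33 mA.
Check D₁: its anode-to-cathode voltage is 5.3 − 6 = -0.7 V < 0.7 V, so it is off. The assumption is consistent.

Only D₂ conducts; I_R ≈ 3.3 mA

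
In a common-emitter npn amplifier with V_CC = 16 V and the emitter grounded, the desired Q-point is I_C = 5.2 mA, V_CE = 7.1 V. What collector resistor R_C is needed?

Collector loop: V_CC = I_C·R_C + V_CE.
R_C = (V_CC − V_CE)/I_C = (16 − 7.1)/5.2 = 1.71 kΩ.

R_C ≈ 1.7 kΩ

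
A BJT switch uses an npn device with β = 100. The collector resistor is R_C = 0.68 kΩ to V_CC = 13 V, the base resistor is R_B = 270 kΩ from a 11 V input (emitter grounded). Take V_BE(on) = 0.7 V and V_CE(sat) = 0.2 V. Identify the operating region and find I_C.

active; I_C ≈ 3.8 mA

Assume active. Base-emitter loop: I_B = (V_BB − V_BE)/R_B = (11 − 0.7)/270 = 0.0381 mA.
I_C = β·I_B = 100×0.0381 = 3.81 mA.
V_CE = V_CC − I_C·R_C = 13 − 3.81×0.68 = 10.4 V > V_CE(sat), so the active-region assumption holds.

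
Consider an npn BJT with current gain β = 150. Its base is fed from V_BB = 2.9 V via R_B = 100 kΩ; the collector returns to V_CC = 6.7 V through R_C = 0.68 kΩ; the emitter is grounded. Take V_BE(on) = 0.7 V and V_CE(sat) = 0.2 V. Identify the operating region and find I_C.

active; I_C ≈ 3.3 mA

Assume active. Base-emitter loop: I_B = (V_BB − V_BE)/R_B = (2.9 − 0.7)/100 = 0.022 mA.
I_C = β·I_B = 150×0.022 = 3.3 mA.
V_CE = V_CC − I_C·R_C = 6.7 − 3.3×0.68 = 4.46 V > V_CE(sat), so the active-region assumption holds.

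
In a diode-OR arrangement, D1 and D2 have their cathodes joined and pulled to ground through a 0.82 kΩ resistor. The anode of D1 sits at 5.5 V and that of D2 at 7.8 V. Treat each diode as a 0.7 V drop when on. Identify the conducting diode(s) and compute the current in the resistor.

Only D2 conducts; I_R ≈ 8.7 mA

Assume both conduct. Then node N would need to be at both 5.5−0.7 = 4.8 V and 7.8−0.7 = 7.1 V, which is impossible.
Assume only D2 conducts: V_N = 7.8 − 0.7 = 7.1 V, so I_R = 7.1/0.82 = 8.66 mA.
Check D1: its anode-to-cathode voltage is 5.5 − 7.1 = -1.6 V < 0.7 V, so it is off. The assumption is consistent.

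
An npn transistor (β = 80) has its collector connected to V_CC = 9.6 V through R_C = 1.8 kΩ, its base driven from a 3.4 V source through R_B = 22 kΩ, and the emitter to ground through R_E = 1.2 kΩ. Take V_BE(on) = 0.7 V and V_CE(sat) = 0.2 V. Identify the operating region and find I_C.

active; I_C ≈ 1.8 mA

Assume active. Base-emitter loop: I_B = (V_BB − V_BE)/(R_B + (β+1)R_E) = (3.4 − 0.7)/(22 + 81×1.2) = 0.0227 mA.
I_C = β·I_B = 80×0.0227 = 1.81 mA.
V_CE = V_CC − I_C·R_C − I_E·R_E = 9.6 − 1.81×1.8 − 1.83×1.2 = 4.14 V > V_CE(sat), so the active-region assumption holds.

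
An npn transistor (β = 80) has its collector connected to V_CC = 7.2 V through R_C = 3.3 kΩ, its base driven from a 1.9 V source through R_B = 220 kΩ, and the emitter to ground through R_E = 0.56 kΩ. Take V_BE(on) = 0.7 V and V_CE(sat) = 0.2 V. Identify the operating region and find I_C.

active; I_C ≈ 0.36 mA

Assume active. Base-emitter loop: I_B = (V_BB − V_BE)/(R_B + (β+1)R_E) = (1.9 − 0.7)/(220 + 81×0.56) = 0.00452 mA.
I_C = β·I_B = 80×0.00452 = 0.362 mA.
V_CE = V_CC − I_C·R_C − I_E·R_E = 7.2 − 0.362×3.3 − 0.366×0.56 = 5.8 V > V_CE(sat), so the active-region assumption holds.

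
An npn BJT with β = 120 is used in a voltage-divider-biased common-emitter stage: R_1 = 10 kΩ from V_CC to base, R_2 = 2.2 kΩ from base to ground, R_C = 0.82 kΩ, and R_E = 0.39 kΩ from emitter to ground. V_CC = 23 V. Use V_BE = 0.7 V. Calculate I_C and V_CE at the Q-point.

Thevenize the base divider: V_Th = V_CC·R_2/(R_1+R_2) = 23×2.2/12.2 = 4.15 V, R_Th = R_1‖R_2 = 1.8 kΩ.
Base-emitter loop: V_Th = I_B·R_Th + V_BE + (β+1)I_B·R_E, so I_B = (4.15 − 0.7) / (1.8 + 121×0.39) = 0.0704 mA.
I_C = β·I_B = 120×0.0704 = 8.44 mA, and I_E = (β+1)I_B = 8.51 mA.
V_CE = V_CC − I_C·R_C − I_E·R_E = 23 − 8.44×0.82 − 8.51×0.39 = 12.8 V.
V_CE = 12.8 V > 0.2 V confirms active-region operation.

I_C ≈ 8.4 mA, V_CE ≈ 13 V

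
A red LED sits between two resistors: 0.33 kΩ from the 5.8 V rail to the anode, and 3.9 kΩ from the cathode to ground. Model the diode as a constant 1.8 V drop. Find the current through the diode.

The two resistors are in series with the diode, so KVL gives 5.8 = I·0.33 + 1.8 + I·3.9.
I = (5.8 − 1.8) / (0.33 + 3.9) kΩ = 4 / 4.23 = 0.946 mA.

I ≈ 0.95 mA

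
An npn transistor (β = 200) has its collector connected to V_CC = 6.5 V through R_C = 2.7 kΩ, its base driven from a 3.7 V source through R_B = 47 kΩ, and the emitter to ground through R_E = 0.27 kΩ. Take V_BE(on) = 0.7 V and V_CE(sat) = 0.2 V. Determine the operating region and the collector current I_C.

saturation; I_C ≈ 2.1 mA

Assume active: I_B = (3.7 − 0.7)/(47 + 201×0.27) = 0.0296 mA, I_C = β·I_B = 5.92 mA.
Then V_CE = 6.5 − 5.92×2.7 − 5.95×0.27 = -11.1 V < 0.2 V — the active assumption fails.
Re-solve with V_CE = 0.2 V. KCL at the emitter: V_E/R_E = (V_BB−0.7−V_E)/R_B + (V_CC−0.2−V_E)/R_C, giving V_E = 0.585 V.
I_C = (V_CC − 0.2 − V_E)/R_C = (6.3 − 0.585)/2.7 = 2.12 mA.
Check: I_B = (3 − 0.585)/47 = 0.0514 mA, and β·I_B = 10.3 mA > I_C, confirming saturation.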